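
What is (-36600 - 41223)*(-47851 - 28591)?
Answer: 5948945766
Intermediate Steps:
(-36600 - 41223)*(-47851 - 28591) = -77823*(-76442) = 5948945766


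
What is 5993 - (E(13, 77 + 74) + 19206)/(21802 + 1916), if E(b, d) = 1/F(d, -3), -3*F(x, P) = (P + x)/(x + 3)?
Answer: 3505695021/585044 ≈ 5992.2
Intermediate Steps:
F(x, P) = -(P + x)/(3*(3 + x)) (F(x, P) = -(P + x)/(3*(x + 3)) = -(P + x)/(3*(3 + x)))
E(b, d) = 3*(3 + d)/(3 - d) (E(b, d) = 1/((-1*(-3) - d)/(3*(3 + d))) = 1/((3 - d)/(3*(3 + d))) = 3*(3 + d)/(3 - d))
5993 - (E(13, 77 + 74) + 19206)/(21802 + 1916) = 5993 - (3*(-3 - (77 + 74))/(-3 + (77 + 74)) + 19206)/(21802 + 1916) = 5993 - (3*(-3 - 1*151)/(-3 + 151) + 19206)/23718 = 5993 - (3*(-3 - 151)/148 + 19206)/23718 = 5993 - (3*(1/148)*(-154) + 19206)/23718 = 5993 - (-231/74 + 19206)/23718 = 5993 - 1421013/(74*23718) = 5993 - 1*473671/585044 = 5993 - 473671/585044 = 3505695021/585044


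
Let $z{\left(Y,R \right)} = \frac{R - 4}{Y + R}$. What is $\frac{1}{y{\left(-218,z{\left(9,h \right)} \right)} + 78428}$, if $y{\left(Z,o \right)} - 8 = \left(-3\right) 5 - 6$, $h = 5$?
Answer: $\frac{1}{78415} \approx 1.2753 \cdot 10^{-5}$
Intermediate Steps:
$z{\left(Y,R \right)} = \frac{-4 + R}{R + Y}$ ($z{\left(Y,R \right)} = \frac{R - 4}{R + Y} = \frac{-4 + R}{R + Y}$)
$y{\left(Z,o \right)} = -13$ ($y{\left(Z,o \right)} = 8 - 21 = -13$)
$\frac{1}{y{\left(-218,z{\left(9,h \right)} \right)} + 78428} = \frac{1}{-13 + 78428} = \frac{1}{78415}$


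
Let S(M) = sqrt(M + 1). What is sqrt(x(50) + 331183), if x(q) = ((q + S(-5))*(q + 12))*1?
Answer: sqrt(334283 + 124*I) ≈ 578.17 + 0.11*I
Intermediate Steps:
S(M) = sqrt(1 + M)
x(q) = (12 + q)*(q + 2*I) (x(q) = ((q + sqrt(1 - 5))*(q + 12))*1 = ((q + sqrt(-4))*(12 + q))*1 = ((q + 2*I)*(12 + q))*1 = ((12 + q)*(q + 2*I))*1 = (12 + q)*(q + 2*I))
sqrt(x(50) + 331183) = sqrt((50**2 + 24*I + 2*50*(6 + I)) + 331183) = sqrt((2500 + 24*I + (600 + 100*I)) + 331183) = sqrt((3100 + 124*I) + 331183) = sqrt(334283 + 124*I)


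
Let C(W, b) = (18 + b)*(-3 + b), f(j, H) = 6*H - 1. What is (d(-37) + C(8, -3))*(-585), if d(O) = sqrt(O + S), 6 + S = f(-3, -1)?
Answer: 52650 - 2925*I*sqrt(2) ≈ 52650.0 - 4136.6*I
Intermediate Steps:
f(j, H) = -1 + 6*H
S = -13 (S = -6 + (-1 + 6*(-1)) = -6 + (-1 - 6) = -6 - 7 = -13)
C(W, b) = (-3 + b)*(18 + b)
d(O) = sqrt(-13 + O) (d(O) = sqrt(O - 13) = sqrt(-13 + O))
(d(-37) + C(8, -3))*(-585) = (sqrt(-13 - 37) + (-54 + (-3)**2 + 15*(-3)))*(-585) = (sqrt(-50) + (-54 + 9 - 45))*(-585) = (5*I*sqrt(2) - 90)*(-585) = (-90 + 5*I*sqrt(2))*(-585) = 52650 - 2925*I*sqrt(2)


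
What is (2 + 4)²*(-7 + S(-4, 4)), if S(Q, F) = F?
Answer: -108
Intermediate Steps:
(2 + 4)²*(-7 + S(-4, 4)) = (2 + 4)²*(-7 + 4) = 6²*(-3) = 36*(-3) = -108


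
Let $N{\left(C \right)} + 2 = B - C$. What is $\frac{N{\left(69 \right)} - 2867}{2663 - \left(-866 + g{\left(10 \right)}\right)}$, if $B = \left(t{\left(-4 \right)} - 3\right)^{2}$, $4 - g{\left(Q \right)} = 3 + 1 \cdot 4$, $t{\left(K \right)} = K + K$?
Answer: $- \frac{2817}{3532} \approx -0.79757$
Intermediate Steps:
$t{\left(K \right)} = 2 K$
$g{\left(Q \right)} = -3$ ($g{\left(Q \right)} = 4 - \left(3 + 1 \cdot 4\right) = 4 - \left(3 + 4\right) = 4 - 7 = -3$)
$B = 121$ ($B = \left(2 \left(-4\right) - 3\right)^{2} = \left(-8 - 3\right)^{2} = \left(-11\right)^{2} = 121$)
$N{\left(C \right)} = 119 - C$ ($N{\left(C \right)} = -2 - \left(-121 + C\right) = 119 - C$)
$\frac{N{\left(69 \right)} - 2867}{2663 - \left(-866 + g{\left(10 \right)}\right)} = \frac{\left(119 - 69\right) - 2867}{2663 + \left(866 - -3\right)} = \frac{\left(119 - 69\right) - 2867}{2663 + \left(866 + 3\right)} = \frac{50 - 2867}{2663 + 869} = - \frac{2817}{3532}$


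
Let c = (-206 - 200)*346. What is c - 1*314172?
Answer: -454648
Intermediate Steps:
c = -140476 (c = -406*346 = -140476)
c - 1*314172 = -140476 - 1*314172 = -140476 - 314172 = -454648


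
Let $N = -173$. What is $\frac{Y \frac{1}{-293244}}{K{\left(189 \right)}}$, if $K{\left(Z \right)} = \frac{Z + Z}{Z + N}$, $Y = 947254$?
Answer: $- \frac{270644}{1979397} \approx -0.13673$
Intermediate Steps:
$K{\left(Z \right)} = \frac{2 Z}{-173 + Z}$ ($K{\left(Z \right)} = \frac{Z + Z}{Z - 173} = \frac{2 Z}{-173 + Z}$)
$\frac{Y \frac{1}{-293244}}{K{\left(189 \right)}} = \frac{947254 \frac{1}{-293244}}{2 \cdot 189 \frac{1}{-173 + 189}} = \frac{947254 \left(- \frac{1}{293244}\right)}{2 \cdot 189 \cdot \frac{1}{16}} = - \frac{67661}{20946 \cdot 2 \cdot 189 \cdot \frac{1}{16}} = - \frac{67661}{20946 \cdot \frac{189}{8}} = \left(- \frac{67661}{20946}\right) \frac{8}{189} = - \frac{270644}{1979397}$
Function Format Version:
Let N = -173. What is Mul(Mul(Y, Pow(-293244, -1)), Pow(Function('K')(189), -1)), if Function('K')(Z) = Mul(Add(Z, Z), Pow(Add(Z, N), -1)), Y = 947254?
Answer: Rational(-270644, 1979397) ≈ -0.13673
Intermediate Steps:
Function('K')(Z) = Mul(2, Z, Pow(Add(-173, Z), -1)) (Function('K')(Z) = Mul(Add(Z, Z), Pow(Add(Z, -173), -1)) = Mul(Mul(2, Z), Pow(Add(-173, Z), -1)) = Mul(2, Z, Pow(Add(-173, Z), -1)))
Mul(Mul(Y, Pow(-293244, -1)), Pow(Function('K')(189), -1)) = Mul(Mul(947254, Pow(-293244, -1)), Pow(Mul(2, 189, Pow(Add(-173, 189), -1)), -1)) = Mul(Mul(947254, Rational(-1, 293244)), Pow(Mul(2, 189, Pow(16, -1)), -1)) = Mul(Rational(-67661, 20946), Pow(Mul(2, 189, Rational(1, 16)), -1)) = Mul(Rational(-67661, 20946), Pow(Rational(189, 8), -1)) = Mul(Rational(-67661, 20946), Rational(8, 189)) = Rational(-270644, 1979397)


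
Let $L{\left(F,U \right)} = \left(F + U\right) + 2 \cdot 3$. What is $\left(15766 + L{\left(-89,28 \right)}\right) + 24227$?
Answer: $39938$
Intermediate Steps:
$L{\left(F,U \right)} = 6 + F + U$ ($L{\left(F,U \right)} = \left(F + U\right) + 6 = 6 + F + U$)
$\left(15766 + L{\left(-89,28 \right)}\right) + 24227 = \left(15766 + \left(6 - 89 + 28\right)\right) + 24227 = \left(15766 - 55\right) + 24227 = 15711 + 24227 = 39938$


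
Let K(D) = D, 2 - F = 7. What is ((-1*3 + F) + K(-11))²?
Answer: 361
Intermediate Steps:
F = -5 (F = 2 - 1*7 = 2 - 7 = -5)
((-1*3 + F) + K(-11))² = ((-1*3 - 5) - 11)² = ((-3 - 5) - 11)² = (-8 - 11)² = (-19)² = 361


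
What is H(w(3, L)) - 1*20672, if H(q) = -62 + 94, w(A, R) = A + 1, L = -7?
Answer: -20640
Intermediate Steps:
w(A, R) = 1 + A
H(q) = 32
H(w(3, L)) - 1*20672 = 32 - 1*20672 = 32 - 20672 = -20640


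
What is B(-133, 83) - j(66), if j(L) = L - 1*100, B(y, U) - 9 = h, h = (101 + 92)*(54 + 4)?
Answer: 11237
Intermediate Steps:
h = 11194 (h = 193*58 = 11194)
B(y, U) = 11203 (B(y, U) = 9 + 11194 = 11203)
j(L) = -100 + L (j(L) = L - 100 = -100 + L)
B(-133, 83) - j(66) = 11203 - (-100 + 66) = 11203 - 1*(-34) = 11203 + 34 = 11237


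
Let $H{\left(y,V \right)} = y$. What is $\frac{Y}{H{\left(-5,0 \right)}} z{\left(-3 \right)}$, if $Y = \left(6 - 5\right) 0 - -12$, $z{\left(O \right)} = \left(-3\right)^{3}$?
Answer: $\frac{324}{5} \approx 64.8$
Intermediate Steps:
$z{\left(O \right)} = -27$
$Y = 12$ ($Y = 1 \cdot 0 + 12 = 0 + 12 = 12$)
$\frac{Y}{H{\left(-5,0 \right)}} z{\left(-3 \right)} = \frac{12}{-5} \left(-27\right) = 12 \left(- \frac{1}{5}\right) \left(-27\right) = \left(- \frac{12}{5}\right) \left(-27\right) = \frac{324}{5}$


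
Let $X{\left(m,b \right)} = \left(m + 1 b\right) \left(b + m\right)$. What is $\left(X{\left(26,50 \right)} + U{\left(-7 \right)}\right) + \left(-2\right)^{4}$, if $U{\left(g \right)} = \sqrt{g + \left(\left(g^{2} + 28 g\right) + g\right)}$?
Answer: $5792 + i \sqrt{161} \approx 5792.0 + 12.689 i$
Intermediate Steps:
$X{\left(m,b \right)} = \left(b + m\right)^{2}$ ($X{\left(m,b \right)} = \left(m + b\right) \left(b + m\right) = \left(b + m\right) \left(b + m\right) = \left(b + m\right)^{2}$)
$U{\left(g \right)} = \sqrt{g^{2} + 30 g}$ ($U{\left(g \right)} = \sqrt{g + \left(g^{2} + 29 g\right)} = \sqrt{g^{2} + 30 g}$)
$\left(X{\left(26,50 \right)} + U{\left(-7 \right)}\right) + \left(-2\right)^{4} = \left(\left(50 + 26\right)^{2} + \sqrt{- 7 \left(30 - 7\right)}\right) + \left(-2\right)^{4} = \left(76^{2} + \sqrt{\left(-7\right) 23}\right) + 16 = \left(5776 + \sqrt{-161}\right) + 16 = \left(5776 + i \sqrt{161}\right) + 16 = 5792 + i \sqrt{161}$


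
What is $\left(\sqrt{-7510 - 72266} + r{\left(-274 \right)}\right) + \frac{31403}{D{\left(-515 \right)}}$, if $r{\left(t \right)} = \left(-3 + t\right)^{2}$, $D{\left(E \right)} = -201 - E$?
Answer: $\frac{24124309}{314} + 12 i \sqrt{554} \approx 76829.0 + 282.45 i$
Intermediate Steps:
$\left(\sqrt{-7510 - 72266} + r{\left(-274 \right)}\right) + \frac{31403}{D{\left(-515 \right)}} = \left(\sqrt{-7510 - 72266} + \left(-3 - 274\right)^{2}\right) + \frac{31403}{-201 - -515} = \left(\sqrt{-79776} + \left(-277\right)^{2}\right) + \frac{31403}{-201 + 515} = \left(12 i \sqrt{554} + 76729\right) + \frac{31403}{314} = \left(76729 + 12 i \sqrt{554}\right) + 31403 \cdot \frac{1}{314} = \left(76729 + 12 i \sqrt{554}\right) + \frac{31403}{314} = \frac{24124309}{314} + 12 i \sqrt{554}$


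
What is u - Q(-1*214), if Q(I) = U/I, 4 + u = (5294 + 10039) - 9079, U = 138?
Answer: 668819/107 ≈ 6250.6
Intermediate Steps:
u = 6250 (u = -4 + ((5294 + 10039) - 9079) = -4 + (15333 - 9079) = -4 + 6254 = 6250)
Q(I) = 138/I
u - Q(-1*214) = 6250 - 138/((-1*214)) = 6250 - 138/(-214) = 6250 - 138*(-1)/214 = 6250 - 1*(-69/107) = 6250 + 69/107 = 668819/107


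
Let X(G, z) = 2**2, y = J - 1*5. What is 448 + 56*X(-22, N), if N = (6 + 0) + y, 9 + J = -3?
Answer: 672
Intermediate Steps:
J = -12 (J = -9 - 3 = -12)
y = -17 (y = -12 - 1*5 = -12 - 5 = -17)
N = -11 (N = (6 + 0) - 17 = 6 - 17 = -11)
X(G, z) = 4
448 + 56*X(-22, N) = 448 + 56*4 = 448 + 224 = 672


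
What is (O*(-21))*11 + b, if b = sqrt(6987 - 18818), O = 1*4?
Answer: -924 + I*sqrt(11831) ≈ -924.0 + 108.77*I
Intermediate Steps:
O = 4
b = I*sqrt(11831) (b = sqrt(-11831) = I*sqrt(11831) ≈ 108.77*I)
(O*(-21))*11 + b = (4*(-21))*11 + I*sqrt(11831) = -84*11 + I*sqrt(11831) = -924 + I*sqrt(11831)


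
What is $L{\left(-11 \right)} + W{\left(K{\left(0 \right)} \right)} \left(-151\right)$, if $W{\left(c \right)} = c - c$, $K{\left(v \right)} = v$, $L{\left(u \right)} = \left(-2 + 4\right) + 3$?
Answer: $5$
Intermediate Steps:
$L{\left(u \right)} = 5$ ($L{\left(u \right)} = 2 + 3 = 5$)
$W{\left(c \right)} = 0$
$L{\left(-11 \right)} + W{\left(K{\left(0 \right)} \right)} \left(-151\right) = 5 + 0 \left(-151\right) = 5 + 0 = 5$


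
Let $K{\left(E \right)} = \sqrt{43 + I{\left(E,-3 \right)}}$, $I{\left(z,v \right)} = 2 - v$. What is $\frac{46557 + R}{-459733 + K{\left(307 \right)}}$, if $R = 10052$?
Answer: $- \frac{26025025397}{211354431241} - \frac{226436 \sqrt{3}}{211354431241} \approx -0.12314$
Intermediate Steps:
$K{\left(E \right)} = 4 \sqrt{3}$ ($K{\left(E \right)} = \sqrt{43 + \left(2 - -3\right)} = \sqrt{43 + \left(2 + 3\right)} = \sqrt{43 + 5} = \sqrt{48} = 4 \sqrt{3}$)
$\frac{46557 + R}{-459733 + K{\left(307 \right)}} = \frac{46557 + 10052}{-459733 + 4 \sqrt{3}} = \frac{56609}{-459733 + 4 \sqrt{3}}$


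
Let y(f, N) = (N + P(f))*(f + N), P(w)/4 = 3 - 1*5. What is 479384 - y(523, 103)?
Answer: 419914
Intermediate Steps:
P(w) = -8 (P(w) = 4*(3 - 1*5) = 4*(3 - 5) = 4*(-2) = -8)
y(f, N) = (-8 + N)*(N + f) (y(f, N) = (N - 8)*(f + N) = (-8 + N)*(N + f))
479384 - y(523, 103) = 479384 - (103**2 - 8*103 - 8*523 + 103*523) = 479384 - (10609 - 824 - 4184 + 53869) = 479384 - 1*59470 = 479384 - 59470 = 419914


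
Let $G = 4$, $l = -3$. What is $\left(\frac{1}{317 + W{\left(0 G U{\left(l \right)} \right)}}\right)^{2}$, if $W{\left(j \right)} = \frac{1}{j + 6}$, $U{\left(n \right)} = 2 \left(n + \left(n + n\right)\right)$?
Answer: $\frac{36}{3621409} \approx 9.9409 \cdot 10^{-6}$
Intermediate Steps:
$U{\left(n \right)} = 6 n$ ($U{\left(n \right)} = 2 \left(n + 2 n\right) = 2 \cdot 3 n = 6 n$)
$W{\left(j \right)} = \frac{1}{6 + j}$
$\left(\frac{1}{317 + W{\left(0 G U{\left(l \right)} \right)}}\right)^{2} = \left(\frac{1}{317 + \frac{1}{6 + 0 \cdot 4 \cdot 6 \left(-3\right)}}\right)^{2} = \left(\frac{1}{317 + \frac{1}{6 + 0 \left(-18\right)}}\right)^{2} = \left(\frac{1}{317 + \frac{1}{6 + 0}}\right)^{2} = \left(\frac{1}{317 + \frac{1}{6}}\right)^{2} = \left(\frac{1}{\frac{1903}{6}}\right)^{2} = \left(\frac{6}{1903}\right)^{2} = \frac{36}{3621409}$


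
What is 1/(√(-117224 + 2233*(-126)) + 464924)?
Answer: 232462/108077362179 - I*√398582/216154724358 ≈ 2.1509e-6 - 2.9207e-9*I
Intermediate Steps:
1/(√(-117224 + 2233*(-126)) + 464924) = 1/(√(-117224 - 281358) + 464924) = 1/(√(-398582) + 464924) = 1/(I*√398582 + 464924) = 1/(464924 + I*√398582)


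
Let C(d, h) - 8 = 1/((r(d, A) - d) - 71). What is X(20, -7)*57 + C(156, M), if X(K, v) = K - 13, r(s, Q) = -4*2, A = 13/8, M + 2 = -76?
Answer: 95644/235 ≈ 407.00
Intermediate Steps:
M = -78 (M = -2 - 76 = -78)
A = 13/8 (A = 13*(⅛) = 13/8 ≈ 1.6250)
r(s, Q) = -8
C(d, h) = 8 + 1/(-79 - d) (C(d, h) = 8 + 1/((-8 - d) - 71) = 8 + 1/(-79 - d))
X(K, v) = -13 + K
X(20, -7)*57 + C(156, M) = (-13 + 20)*57 + (631 + 8*156)/(79 + 156) = 7*57 + (631 + 1248)/235 = 399 + (1/235)*1879 = 399 + 1879/235 = 95644/235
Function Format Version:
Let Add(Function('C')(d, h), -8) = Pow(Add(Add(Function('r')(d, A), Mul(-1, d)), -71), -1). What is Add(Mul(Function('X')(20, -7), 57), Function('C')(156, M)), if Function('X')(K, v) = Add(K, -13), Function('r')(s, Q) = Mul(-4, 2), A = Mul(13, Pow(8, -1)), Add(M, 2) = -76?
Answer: Rational(95644, 235) ≈ 407.00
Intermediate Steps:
M = -78 (M = Add(-2, -76) = -78)
A = Rational(13, 8) (A = Mul(13, Rational(1, 8)) = Rational(13, 8) ≈ 1.6250)
Function('r')(s, Q) = -8
Function('C')(d, h) = Add(8, Pow(Add(-79, Mul(-1, d)), -1)) (Function('C')(d, h) = Add(8, Pow(Add(Add(-8, Mul(-1, d)), -71), -1)) = Add(8, Pow(Add(-79, Mul(-1, d)), -1)))
Function('X')(K, v) = Add(-13, K)
Add(Mul(Function('X')(20, -7), 57), Function('C')(156, M)) = Add(Mul(Add(-13, 20), 57), Mul(Pow(Add(79, 156), -1), Add(631, Mul(8, 156)))) = Add(Mul(7, 57), Mul(Pow(235, -1), Add(631, 1248))) = Add(399, Mul(Rational(1, 235), 1879)) = Add(399, Rational(1879, 235)) = Rational(95644, 235)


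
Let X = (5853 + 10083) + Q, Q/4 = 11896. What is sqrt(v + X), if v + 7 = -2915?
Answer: sqrt(60598) ≈ 246.17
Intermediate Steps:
Q = 47584 (Q = 4*11896 = 47584)
v = -2922 (v = -7 - 2915 = -2922)
X = 63520 (X = (5853 + 10083) + 47584 = 15936 + 47584 = 63520)
sqrt(v + X) = sqrt(-2922 + 63520) = sqrt(60598)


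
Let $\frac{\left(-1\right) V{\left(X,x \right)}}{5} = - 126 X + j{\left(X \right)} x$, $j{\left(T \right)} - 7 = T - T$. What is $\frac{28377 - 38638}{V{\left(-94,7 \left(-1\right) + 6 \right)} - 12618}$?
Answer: $\frac{10261}{71803} \approx 0.1429$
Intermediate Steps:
$j{\left(T \right)} = 7$ ($j{\left(T \right)} = 7 + \left(T - T\right) = 7 + 0 = 7$)
$V{\left(X,x \right)} = - 35 x + 630 X$ ($V{\left(X,x \right)} = - 5 \left(- 126 X + 7 x\right) = - 35 x + 630 X$)
$\frac{28377 - 38638}{V{\left(-94,7 \left(-1\right) + 6 \right)} - 12618} = \frac{28377 - 38638}{\left(- 35 \left(7 \left(-1\right) + 6\right) + 630 \left(-94\right)\right) - 12618} = - \frac{10261}{\left(- 35 \left(-7 + 6\right) - 59220\right) - 12618} = - \frac{10261}{\left(\left(-35\right) \left(-1\right) - 59220\right) - 12618} = - \frac{10261}{\left(35 - 59220\right) - 12618} = - \frac{10261}{-59185 - 12618} = - \frac{10261}{-71803} = \left(-10261\right) \left(- \frac{1}{71803}\right) = \frac{10261}{71803}$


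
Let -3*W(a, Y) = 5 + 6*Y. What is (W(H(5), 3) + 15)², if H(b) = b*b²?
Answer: 484/9 ≈ 53.778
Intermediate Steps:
H(b) = b³
W(a, Y) = -5/3 - 2*Y (W(a, Y) = -(5 + 6*Y)/3 = -5/3 - 2*Y)
(W(H(5), 3) + 15)² = ((-5/3 - 2*3) + 15)² = ((-5/3 - 6) + 15)² = (-23/3 + 15)² = (22/3)² = 484/9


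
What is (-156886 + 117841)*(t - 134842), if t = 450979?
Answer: -12343569165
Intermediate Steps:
(-156886 + 117841)*(t - 134842) = (-156886 + 117841)*(450979 - 134842) = -39045*316137 = -12343569165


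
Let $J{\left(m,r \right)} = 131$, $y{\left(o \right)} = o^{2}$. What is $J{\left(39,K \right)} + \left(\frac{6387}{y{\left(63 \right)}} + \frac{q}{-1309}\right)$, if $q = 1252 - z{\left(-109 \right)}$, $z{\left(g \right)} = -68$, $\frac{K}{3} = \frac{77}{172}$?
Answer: $\frac{2959834}{22491} \approx 131.6$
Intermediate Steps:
$K = \frac{231}{172}$ ($K = 3 \cdot \frac{77}{172} = \frac{231}{172} \approx 1.343$)
$q = 1320$ ($q = 1252 - -68 = 1252 + 68 = 1320$)
$J{\left(39,K \right)} + \left(\frac{6387}{y{\left(63 \right)}} + \frac{q}{-1309}\right) = 131 + \left(\frac{6387}{63^{2}} + \frac{1320}{-1309}\right) = 131 + \left(\frac{6387}{3969} + 1320 \left(- \frac{1}{1309}\right)\right) = 131 + \left(6387 \cdot \frac{1}{3969} - \frac{120}{119}\right) = 131 + \left(\frac{2129}{1323} - \frac{120}{119}\right) = 131 + \frac{13513}{22491} = \frac{2959834}{22491}$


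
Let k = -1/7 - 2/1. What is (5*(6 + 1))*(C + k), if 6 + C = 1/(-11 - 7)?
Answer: -5165/18 ≈ -286.94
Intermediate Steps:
C = -109/18 (C = -6 + 1/(-11 - 7) = -6 + 1/(-18) = -6 - 1/18 = -109/18 ≈ -6.0556)
k = -15/7 (k = -1*⅐ - 2*1 = -⅐ - 2 = -15/7 ≈ -2.1429)
(5*(6 + 1))*(C + k) = (5*(6 + 1))*(-109/18 - 15/7) = (5*7)*(-1033/126) = 35*(-1033/126) = -5165/18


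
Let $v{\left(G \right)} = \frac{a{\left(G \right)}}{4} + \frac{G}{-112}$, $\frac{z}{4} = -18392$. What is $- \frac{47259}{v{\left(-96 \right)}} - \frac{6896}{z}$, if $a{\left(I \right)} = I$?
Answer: $\frac{42254111}{20691} \approx 2042.1$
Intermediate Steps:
$z = -73568$ ($z = 4 \left(-18392\right) = -73568$)
$v{\left(G \right)} = \frac{27 G}{112}$ ($v{\left(G \right)} = \frac{G}{4} + \frac{G}{-112} = G \frac{1}{4} + G \left(- \frac{1}{112}\right) = \frac{G}{4} - \frac{G}{112} = \frac{27 G}{112}$)
$- \frac{47259}{v{\left(-96 \right)}} - \frac{6896}{z} = - \frac{47259}{\frac{27}{112} \left(-96\right)} - \frac{6896}{-73568} = - \frac{47259}{- \frac{162}{7}} - - \frac{431}{4598} = \left(-47259\right) \left(- \frac{7}{162}\right) + \frac{431}{4598} = \frac{36757}{18} + \frac{431}{4598} = \frac{42254111}{20691}$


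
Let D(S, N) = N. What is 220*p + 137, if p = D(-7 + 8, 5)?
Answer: 1237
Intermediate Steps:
p = 5
220*p + 137 = 220*5 + 137 = 1100 + 137 = 1237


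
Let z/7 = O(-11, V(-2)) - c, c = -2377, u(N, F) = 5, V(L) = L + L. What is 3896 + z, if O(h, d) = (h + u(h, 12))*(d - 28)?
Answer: 21879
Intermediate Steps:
V(L) = 2*L
O(h, d) = (-28 + d)*(5 + h) (O(h, d) = (h + 5)*(d - 28) = (5 + h)*(-28 + d) = (-28 + d)*(5 + h))
z = 17983 (z = 7*((-140 - 28*(-11) + 5*(2*(-2)) + (2*(-2))*(-11)) - 1*(-2377)) = 7*((-140 + 308 + 5*(-4) - 4*(-11)) + 2377) = 7*((-140 + 308 - 20 + 44) + 2377) = 7*(192 + 2377) = 7*2569 = 17983)
3896 + z = 3896 + 17983 = 21879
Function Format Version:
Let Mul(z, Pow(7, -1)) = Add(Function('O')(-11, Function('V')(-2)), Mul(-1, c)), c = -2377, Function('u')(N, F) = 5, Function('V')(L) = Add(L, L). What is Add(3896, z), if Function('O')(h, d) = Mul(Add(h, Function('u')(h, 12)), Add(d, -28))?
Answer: 21879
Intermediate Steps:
Function('V')(L) = Mul(2, L)
Function('O')(h, d) = Mul(Add(-28, d), Add(5, h)) (Function('O')(h, d) = Mul(Add(h, 5), Add(d, -28)) = Mul(Add(5, h), Add(-28, d)) = Mul(Add(-28, d), Add(5, h)))
z = 17983 (z = Mul(7, Add(Add(-140, Mul(-28, -11), Mul(5, Mul(2, -2)), Mul(Mul(2, -2), -11)), Mul(-1, -2377))) = Mul(7, Add(Add(-140, 308, Mul(5, -4), Mul(-4, -11)), 2377)) = Mul(7, Add(Add(-140, 308, -20, 44), 2377)) = Mul(7, Add(192, 2377)) = Mul(7, 2569) = 17983)
Add(3896, z) = Add(3896, 17983) = 21879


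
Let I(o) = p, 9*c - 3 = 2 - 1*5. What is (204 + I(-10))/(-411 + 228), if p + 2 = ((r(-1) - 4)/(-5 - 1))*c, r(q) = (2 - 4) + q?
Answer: -202/183 ≈ -1.1038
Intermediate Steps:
r(q) = -2 + q
c = 0 (c = 1/3 + (2 - 1*5)/9 = 1/3 + (2 - 5)/9 = 1/3 + (1/9)*(-3) = 1/3 - 1/3 = 0)
p = -2 (p = -2 + (((-2 - 1) - 4)/(-5 - 1))*0 = -2 + ((-3 - 4)/(-6))*0 = -2 - 7*(-1/6)*0 = -2 + (7/6)*0 = -2 + 0 = -2)
I(o) = -2
(204 + I(-10))/(-411 + 228) = (204 - 2)/(-411 + 228) = 202/(-183) = 202*(-1/183) = -202/183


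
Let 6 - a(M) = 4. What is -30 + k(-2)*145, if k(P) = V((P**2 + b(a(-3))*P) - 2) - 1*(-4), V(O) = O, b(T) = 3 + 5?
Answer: -1480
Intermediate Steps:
a(M) = 2 (a(M) = 6 - 1*4 = 6 - 4 = 2)
b(T) = 8
k(P) = 2 + P**2 + 8*P (k(P) = ((P**2 + 8*P) - 2) - 1*(-4) = (-2 + P**2 + 8*P) + 4 = 2 + P**2 + 8*P)
-30 + k(-2)*145 = -30 + (2 + (-2)**2 + 8*(-2))*145 = -30 + (2 + 4 - 16)*145 = -30 - 10*145 = -30 - 1450 = -1480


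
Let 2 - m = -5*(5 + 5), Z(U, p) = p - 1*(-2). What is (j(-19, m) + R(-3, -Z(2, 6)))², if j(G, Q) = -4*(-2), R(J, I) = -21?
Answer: 169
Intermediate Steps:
Z(U, p) = 2 + p (Z(U, p) = p + 2 = 2 + p)
m = 52 (m = 2 - (-5)*(5 + 5) = 2 - (-5)*10 = 2 - 1*(-50) = 2 + 50 = 52)
j(G, Q) = 8
(j(-19, m) + R(-3, -Z(2, 6)))² = (8 - 21)² = (-13)² = 169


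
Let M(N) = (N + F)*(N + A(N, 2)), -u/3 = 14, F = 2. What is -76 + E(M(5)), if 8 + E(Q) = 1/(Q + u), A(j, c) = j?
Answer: -2351/28 ≈ -83.964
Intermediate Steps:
u = -42 (u = -3*14 = -42)
M(N) = 2*N*(2 + N) (M(N) = (N + 2)*(N + N) = (2 + N)*(2*N) = 2*N*(2 + N))
E(Q) = -8 + 1/(-42 + Q) (E(Q) = -8 + 1/(Q - 42) = -8 + 1/(-42 + Q))
-76 + E(M(5)) = -76 + (337 - 16*5*(2 + 5))/(-42 + 2*5*(2 + 5)) = -76 + (337 - 16*5*7)/(-42 + 2*5*7) = -76 + (337 - 8*70)/(-42 + 70) = -76 + (337 - 560)/28 = -76 + (1/28)*(-223) = -76 - 223/28 = -2351/28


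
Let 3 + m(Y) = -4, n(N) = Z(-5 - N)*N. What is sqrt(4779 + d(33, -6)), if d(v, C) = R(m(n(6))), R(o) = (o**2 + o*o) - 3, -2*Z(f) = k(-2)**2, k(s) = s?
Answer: sqrt(4874) ≈ 69.814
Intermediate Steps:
Z(f) = -2 (Z(f) = -1/2*(-2)**2 = -1/2*4 = -2)
n(N) = -2*N
m(Y) = -7 (m(Y) = -3 - 4 = -7)
R(o) = -3 + 2*o**2 (R(o) = (o**2 + o**2) - 3 = 2*o**2 - 3 = -3 + 2*o**2)
d(v, C) = 95 (d(v, C) = -3 + 2*(-7)**2 = -3 + 2*49 = -3 + 98 = 95)
sqrt(4779 + d(33, -6)) = sqrt(4779 + 95) = sqrt(4874)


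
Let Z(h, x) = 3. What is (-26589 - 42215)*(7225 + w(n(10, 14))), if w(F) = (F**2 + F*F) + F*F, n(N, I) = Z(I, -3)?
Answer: -498966608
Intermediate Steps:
n(N, I) = 3
w(F) = 3*F**2 (w(F) = (F**2 + F**2) + F**2 = 2*F**2 + F**2 = 3*F**2)
(-26589 - 42215)*(7225 + w(n(10, 14))) = (-26589 - 42215)*(7225 + 3*3**2) = -68804*(7225 + 3*9) = -68804*(7225 + 27) = -68804*7252 = -498966608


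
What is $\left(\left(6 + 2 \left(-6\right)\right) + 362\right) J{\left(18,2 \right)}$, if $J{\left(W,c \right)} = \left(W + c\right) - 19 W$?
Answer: $-114632$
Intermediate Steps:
$J{\left(W,c \right)} = c - 18 W$
$\left(\left(6 + 2 \left(-6\right)\right) + 362\right) J{\left(18,2 \right)} = \left(\left(6 + 2 \left(-6\right)\right) + 362\right) \left(2 - 324\right) = \left(\left(6 - 12\right) + 362\right) \left(2 - 324\right) = \left(-6 + 362\right) \left(-322\right) = 356 \left(-322\right) = -114632$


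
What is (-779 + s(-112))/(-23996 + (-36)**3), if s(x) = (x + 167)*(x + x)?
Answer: 13099/70652 ≈ 0.18540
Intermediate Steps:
s(x) = 2*x*(167 + x) (s(x) = (167 + x)*(2*x) = 2*x*(167 + x))
(-779 + s(-112))/(-23996 + (-36)**3) = (-779 + 2*(-112)*(167 - 112))/(-23996 + (-36)**3) = (-779 + 2*(-112)*55)/(-23996 - 46656) = (-779 - 12320)/(-70652) = -13099*(-1/70652) = 13099/70652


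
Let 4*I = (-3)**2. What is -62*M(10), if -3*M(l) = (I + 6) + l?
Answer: 2263/6 ≈ 377.17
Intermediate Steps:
I = 9/4 (I = (1/4)*(-3)**2 = (1/4)*9 = 9/4 ≈ 2.2500)
M(l) = -11/4 - l/3 (M(l) = -((9/4 + 6) + l)/3 = -(33/4 + l)/3 = -11/4 - l/3)
-62*M(10) = -62*(-11/4 - 1/3*10) = -62*(-11/4 - 10/3) = -62*(-73/12) = 2263/6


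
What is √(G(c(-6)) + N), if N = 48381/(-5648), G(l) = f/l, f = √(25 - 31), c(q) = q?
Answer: √(-153706437 - 2990616*I*√6)/4236 ≈ 0.069724 - 2.9276*I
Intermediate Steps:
f = I*√6 (f = √(-6) = I*√6 ≈ 2.4495*I)
G(l) = I*√6/l (G(l) = (I*√6)/l = I*√6/l)
N = -48381/5648 (N = 48381*(-1/5648) = -48381/5648 ≈ -8.5660)
√(G(c(-6)) + N) = √(I*√6/(-6) - 48381/5648) = √(I*√6*(-⅙) - 48381/5648) = √(-I*√6/6 - 48381/5648) = √(-48381/5648 - I*√6/6)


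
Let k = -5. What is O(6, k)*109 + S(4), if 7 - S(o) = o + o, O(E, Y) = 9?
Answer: 980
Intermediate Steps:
S(o) = 7 - 2*o (S(o) = 7 - (o + o) = 7 - 2*o)
O(6, k)*109 + S(4) = 9*109 + (7 - 2*4) = 981 + (7 - 8) = 981 - 1 = 980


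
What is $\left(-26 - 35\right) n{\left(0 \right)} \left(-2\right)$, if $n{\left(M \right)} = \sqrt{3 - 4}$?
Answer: $122 i \approx 122.0 i$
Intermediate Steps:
$n{\left(M \right)} = i$ ($n{\left(M \right)} = \sqrt{-1} = i$)
$\left(-26 - 35\right) n{\left(0 \right)} \left(-2\right) = \left(-26 - 35\right) i \left(-2\right) = - 61 \left(- 2 i\right) = 122 i$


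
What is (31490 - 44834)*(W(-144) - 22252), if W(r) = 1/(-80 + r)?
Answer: 2078515233/7 ≈ 2.9693e+8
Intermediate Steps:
(31490 - 44834)*(W(-144) - 22252) = (31490 - 44834)*(1/(-80 - 144) - 22252) = -13344*(1/(-224) - 22252) = -13344*(-1/224 - 22252) = -13344*(-4984449/224) = 2078515233/7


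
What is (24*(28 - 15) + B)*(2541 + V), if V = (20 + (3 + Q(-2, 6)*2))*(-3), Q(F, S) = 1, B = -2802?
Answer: -6140340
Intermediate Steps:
V = -75 (V = (20 + (3 + 1*2))*(-3) = (20 + (3 + 2))*(-3) = (20 + 5)*(-3) = 25*(-3) = -75)
(24*(28 - 15) + B)*(2541 + V) = (24*(28 - 15) - 2802)*(2541 - 75) = (24*13 - 2802)*2466 = (312 - 2802)*2466 = -2490*2466 = -6140340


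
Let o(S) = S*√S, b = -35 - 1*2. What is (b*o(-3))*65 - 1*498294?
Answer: -498294 + 7215*I*√3 ≈ -4.9829e+5 + 12497.0*I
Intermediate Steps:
b = -37 (b = -35 - 2 = -37)
o(S) = S^(3/2)
(b*o(-3))*65 - 1*498294 = -(-111)*I*√3*65 - 1*498294 = -(-111)*I*√3*65 - 498294 = (111*I*√3)*65 - 498294 = 7215*I*√3 - 498294 = -498294 + 7215*I*√3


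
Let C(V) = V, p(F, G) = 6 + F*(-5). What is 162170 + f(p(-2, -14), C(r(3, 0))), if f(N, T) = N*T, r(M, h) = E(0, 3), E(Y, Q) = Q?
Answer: 162218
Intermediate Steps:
r(M, h) = 3
p(F, G) = 6 - 5*F
162170 + f(p(-2, -14), C(r(3, 0))) = 162170 + (6 - 5*(-2))*3 = 162170 + (6 + 10)*3 = 162170 + 16*3 = 162170 + 48 = 162218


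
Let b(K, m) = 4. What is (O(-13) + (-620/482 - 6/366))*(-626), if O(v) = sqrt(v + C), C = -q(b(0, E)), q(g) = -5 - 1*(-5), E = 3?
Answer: 11988526/14701 - 626*I*sqrt(13) ≈ 815.49 - 2257.1*I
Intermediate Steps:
q(g) = 0 (q(g) = -5 + 5 = 0)
C = 0 (C = -1*0 = 0)
O(v) = sqrt(v) (O(v) = sqrt(v + 0) = sqrt(v))
(O(-13) + (-620/482 - 6/366))*(-626) = (sqrt(-13) + (-620/482 - 6/366))*(-626) = (I*sqrt(13) + (-620*1/482 - 6*1/366))*(-626) = (I*sqrt(13) + (-310/241 - 1/61))*(-626) = (I*sqrt(13) - 19151/14701)*(-626) = (-19151/14701 + I*sqrt(13))*(-626) = 11988526/14701 - 626*I*sqrt(13)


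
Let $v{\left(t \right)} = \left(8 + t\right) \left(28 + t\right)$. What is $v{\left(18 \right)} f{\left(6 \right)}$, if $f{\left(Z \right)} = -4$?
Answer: $-4784$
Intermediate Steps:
$v{\left(18 \right)} f{\left(6 \right)} = \left(224 + 18^{2} + 36 \cdot 18\right) \left(-4\right) = \left(224 + 324 + 648\right) \left(-4\right) = 1196 \left(-4\right) = -4784$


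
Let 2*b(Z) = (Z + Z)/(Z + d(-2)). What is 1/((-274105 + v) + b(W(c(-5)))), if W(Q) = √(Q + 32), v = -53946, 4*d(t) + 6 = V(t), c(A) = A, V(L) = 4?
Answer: -35101349/11514997211399 - 6*√3/11514997211399 ≈ -3.0483e-6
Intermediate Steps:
d(t) = -½ (d(t) = -3/2 + (¼)*4 = -3/2 + 1 = -½)
W(Q) = √(32 + Q)
b(Z) = Z/(-½ + Z) (b(Z) = ((Z + Z)/(Z - ½))/2 = ((2*Z)/(-½ + Z))/2 = (2*Z/(-½ + Z))/2 = Z/(-½ + Z))
1/((-274105 + v) + b(W(c(-5)))) = 1/((-274105 - 53946) + 2*√(32 - 5)/(-1 + 2*√(32 - 5))) = 1/(-328051 + 2*√27/(-1 + 2*√27)) = 1/(-328051 + 2*(3*√3)/(-1 + 2*(3*√3))) = 1/(-328051 + 2*(3*√3)/(-1 + 6*√3)) = 1/(-328051 + 6*√3/(-1 + 6*√3))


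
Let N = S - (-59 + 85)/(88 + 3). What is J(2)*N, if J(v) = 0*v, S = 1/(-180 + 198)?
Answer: 0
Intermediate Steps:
S = 1/18 ≈ 0.055556
J(v) = 0
N = -29/126 (N = 1/18 - (-59 + 85)/(88 + 3) = 1/18 - 26/91 = 1/18 - 1*2/7 = 1/18 - 2/7 = -29/126 ≈ -0.23016)
J(2)*N = 0*(-29/126) = 0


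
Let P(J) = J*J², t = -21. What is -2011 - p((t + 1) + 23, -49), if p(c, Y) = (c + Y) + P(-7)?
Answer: -1622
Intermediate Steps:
P(J) = J³
p(c, Y) = -343 + Y + c (p(c, Y) = (c + Y) + (-7)³ = (Y + c) - 343 = -343 + Y + c)
-2011 - p((t + 1) + 23, -49) = -2011 - (-343 - 49 + ((-21 + 1) + 23)) = -2011 - (-343 - 49 + (-20 + 23)) = -2011 - (-343 - 49 + 3) = -2011 - 1*(-389) = -2011 + 389 = -1622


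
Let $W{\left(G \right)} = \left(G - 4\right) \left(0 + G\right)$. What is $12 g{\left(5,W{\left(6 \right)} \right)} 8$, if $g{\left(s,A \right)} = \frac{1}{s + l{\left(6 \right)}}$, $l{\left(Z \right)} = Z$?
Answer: $\frac{96}{11} \approx 8.7273$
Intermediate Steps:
$W{\left(G \right)} = G \left(-4 + G\right)$ ($W{\left(G \right)} = \left(-4 + G\right) G = G \left(-4 + G\right)$)
$g{\left(s,A \right)} = \frac{1}{6 + s}$ ($g{\left(s,A \right)} = \frac{1}{s + 6} = \frac{1}{6 + s}$)
$12 g{\left(5,W{\left(6 \right)} \right)} 8 = \frac{12}{6 + 5} \cdot 8 = \frac{12}{11} \cdot 8 = \frac{96}{11}$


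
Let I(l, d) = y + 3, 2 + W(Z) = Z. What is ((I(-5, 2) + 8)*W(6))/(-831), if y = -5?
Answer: -8/277 ≈ -0.028881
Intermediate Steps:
W(Z) = -2 + Z
I(l, d) = -2 (I(l, d) = -5 + 3 = -2)
((I(-5, 2) + 8)*W(6))/(-831) = ((-2 + 8)*(-2 + 6))/(-831) = (6*4)*(-1/831) = 24*(-1/831) = -8/277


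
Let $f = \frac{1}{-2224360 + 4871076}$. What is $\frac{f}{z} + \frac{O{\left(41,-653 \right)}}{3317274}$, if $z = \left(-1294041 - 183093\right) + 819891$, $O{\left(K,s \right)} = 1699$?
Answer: $\frac{164192828883241}{320584227694040484} \approx 0.00051217$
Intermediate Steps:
$z = -657243$ ($z = -1477134 + 819891 = -657243$)
$f = \frac{1}{2646716} \approx 3.7783 \cdot 10^{-7}$
$\frac{f}{z} + \frac{O{\left(41,-653 \right)}}{3317274} = \frac{1}{2646716 \left(-657243\right)} + \frac{1699}{3317274} = \frac{1}{2646716} \left(- \frac{1}{657243}\right) + 1699 \cdot \frac{1}{3317274} = - \frac{1}{1739535563988} + \frac{1699}{3317274} = \frac{164192828883241}{320584227694040484}$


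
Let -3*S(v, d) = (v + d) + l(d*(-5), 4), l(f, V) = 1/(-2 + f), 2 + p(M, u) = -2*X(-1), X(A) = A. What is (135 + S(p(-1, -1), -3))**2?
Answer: 28121809/1521 ≈ 18489.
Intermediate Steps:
p(M, u) = 0 (p(M, u) = -2 - 2*(-1) = -2 + 2 = 0)
S(v, d) = -d/3 - v/3 - 1/(3*(-2 - 5*d)) (S(v, d) = -((v + d) + 1/(-2 + d*(-5)))/3 = -((d + v) + 1/(-2 - 5*d))/3 = -(d + v + 1/(-2 - 5*d))/3 = -d/3 - v/3 - 1/(3*(-2 - 5*d)))
(135 + S(p(-1, -1), -3))**2 = (135 + (1 - (2 + 5*(-3))*(-3 + 0))/(3*(2 + 5*(-3))))**2 = (135 + (1 - 1*(2 - 15)*(-3))/(3*(2 - 15)))**2 = (135 + (1/3)*(1 - 1*(-13)*(-3))/(-13))**2 = (135 + (1/3)*(-1/13)*(1 - 39))**2 = (135 + (1/3)*(-1/13)*(-38))**2 = (135 + 38/39)**2 = (5303/39)**2 = 28121809/1521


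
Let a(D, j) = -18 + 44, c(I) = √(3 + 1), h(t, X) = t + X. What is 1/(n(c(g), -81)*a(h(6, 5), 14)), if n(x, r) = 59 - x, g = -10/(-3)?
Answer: 1/1482 ≈ 0.00067476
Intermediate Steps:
g = 10/3 (g = -10*(-⅓) = 10/3 ≈ 3.3333)
h(t, X) = X + t
c(I) = 2 (c(I) = √4 = 2)
a(D, j) = 26
1/(n(c(g), -81)*a(h(6, 5), 14)) = 1/((59 - 1*2)*26) = (1/26)/(59 - 2) = (1/26)/57 = (1/57)*(1/26) = 1/1482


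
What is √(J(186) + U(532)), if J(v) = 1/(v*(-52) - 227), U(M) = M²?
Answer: 5*√1109343145517/9899 ≈ 532.00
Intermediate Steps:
J(v) = 1/(-227 - 52*v) (J(v) = 1/(-52*v - 227) = 1/(-227 - 52*v))
√(J(186) + U(532)) = √(-1/(227 + 52*186) + 532²) = √(-1/(227 + 9672) + 283024) = √(-1/9899 + 283024) = √(2801654575/9899) = 5*√1109343145517/9899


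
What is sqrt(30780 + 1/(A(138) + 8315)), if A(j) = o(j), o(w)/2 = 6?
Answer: sqrt(2134252242947)/8327 ≈ 175.44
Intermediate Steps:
o(w) = 12 (o(w) = 2*6 = 12)
A(j) = 12
sqrt(30780 + 1/(A(138) + 8315)) = sqrt(30780 + 1/(12 + 8315)) = sqrt(30780 + 1/8327) = sqrt(256305061/8327) = sqrt(2134252242947)/8327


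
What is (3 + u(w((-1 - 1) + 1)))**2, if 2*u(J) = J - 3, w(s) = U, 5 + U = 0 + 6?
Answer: 4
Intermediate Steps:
U = 1 (U = -5 + (0 + 6) = -5 + 6 = 1)
w(s) = 1
u(J) = -3/2 + J/2 (u(J) = (J - 3)/2 = (-3 + J)/2 = -3/2 + J/2)
(3 + u(w((-1 - 1) + 1)))**2 = (3 + (-3/2 + (1/2)*1))**2 = (3 + (-3/2 + 1/2))**2 = (3 - 1)**2 = 2**2 = 4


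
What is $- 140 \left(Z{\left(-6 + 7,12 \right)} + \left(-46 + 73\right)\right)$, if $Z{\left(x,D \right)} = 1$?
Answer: $-3920$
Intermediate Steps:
$- 140 \left(Z{\left(-6 + 7,12 \right)} + \left(-46 + 73\right)\right) = - 140 \left(1 + \left(-46 + 73\right)\right) = - 140 \left(1 + 27\right) = \left(-140\right) 28 = -3920$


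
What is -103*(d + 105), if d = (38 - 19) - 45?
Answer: -8137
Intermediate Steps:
d = -26 (d = 19 - 45 = -26)
-103*(d + 105) = -103*(-26 + 105) = -103*79 = -8137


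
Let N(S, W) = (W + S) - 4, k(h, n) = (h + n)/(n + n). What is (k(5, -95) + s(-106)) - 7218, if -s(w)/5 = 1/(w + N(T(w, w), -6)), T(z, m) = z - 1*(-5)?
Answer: -29757766/4123 ≈ -7217.5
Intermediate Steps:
T(z, m) = 5 + z (T(z, m) = z + 5 = 5 + z)
k(h, n) = (h + n)/(2*n) (k(h, n) = (h + n)/((2*n)) = (h + n)*(1/(2*n)) = (h + n)/(2*n))
N(S, W) = -4 + S + W (N(S, W) = (S + W) - 4 = -4 + S + W)
s(w) = -5/(-5 + 2*w) (s(w) = -5/(w + (-4 + (5 + w) - 6)) = -5/(w + (-5 + w)) = -5/(-5 + 2*w))
(k(5, -95) + s(-106)) - 7218 = ((1/2)*(5 - 95)/(-95) - 5/(-5 + 2*(-106))) - 7218 = ((1/2)*(-1/95)*(-90) - 5/(-5 - 212)) - 7218 = (9/19 - 5/(-217)) - 7218 = (9/19 - 5*(-1/217)) - 7218 = (9/19 + 5/217) - 7218 = 2048/4123 - 7218 = -29757766/4123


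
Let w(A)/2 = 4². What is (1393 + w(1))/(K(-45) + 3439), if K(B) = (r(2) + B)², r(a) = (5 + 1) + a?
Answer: 1425/4808 ≈ 0.29638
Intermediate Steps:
r(a) = 6 + a
w(A) = 32 (w(A) = 2*4² = 2*16 = 32)
K(B) = (8 + B)² (K(B) = ((6 + 2) + B)² = (8 + B)²)
(1393 + w(1))/(K(-45) + 3439) = (1393 + 32)/((8 - 45)² + 3439) = 1425/((-37)² + 3439) = 1425/(1369 + 3439) = 1425/4808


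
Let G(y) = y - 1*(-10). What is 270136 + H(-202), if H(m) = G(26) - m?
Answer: 270374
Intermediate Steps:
G(y) = 10 + y (G(y) = y + 10 = 10 + y)
H(m) = 36 - m (H(m) = (10 + 26) - m = 36 - m)
270136 + H(-202) = 270136 + (36 - 1*(-202)) = 270136 + (36 + 202) = 270136 + 238 = 270374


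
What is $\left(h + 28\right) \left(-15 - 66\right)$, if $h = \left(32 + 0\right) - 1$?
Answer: $-4779$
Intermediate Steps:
$h = 31$ ($h = 32 - 1 = 31$)
$\left(h + 28\right) \left(-15 - 66\right) = \left(31 + 28\right) \left(-15 - 66\right) = 59 \left(-81\right) = -4779$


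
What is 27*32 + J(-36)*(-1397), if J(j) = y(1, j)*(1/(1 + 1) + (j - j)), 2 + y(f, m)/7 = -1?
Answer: 31065/2 ≈ 15533.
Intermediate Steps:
y(f, m) = -21 (y(f, m) = -14 + 7*(-1) = -14 - 7 = -21)
J(j) = -21/2 (J(j) = -21*(1/(1 + 1) + (j - j)) = -21*(1/2 + 0) = -21*(½ + 0) = -21*½ = -21/2)
27*32 + J(-36)*(-1397) = 27*32 - 21/2*(-1397) = 864 + 29337/2 = 31065/2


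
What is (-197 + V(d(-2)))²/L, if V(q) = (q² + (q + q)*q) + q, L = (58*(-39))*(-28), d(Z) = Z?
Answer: 34969/63336 ≈ 0.55212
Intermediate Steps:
L = 63336 (L = -2262*(-28) = 63336)
V(q) = q + 3*q² (V(q) = (q² + (2*q)*q) + q = (q² + 2*q²) + q = 3*q² + q = q + 3*q²)
(-197 + V(d(-2)))²/L = (-197 - 2*(1 + 3*(-2)))²/63336 = (-197 - 2*(1 - 6))²*(1/63336) = (-197 - 2*(-5))²*(1/63336) = (-197 + 10)²*(1/63336) = (-187)²*(1/63336) = 34969*(1/63336) = 34969/63336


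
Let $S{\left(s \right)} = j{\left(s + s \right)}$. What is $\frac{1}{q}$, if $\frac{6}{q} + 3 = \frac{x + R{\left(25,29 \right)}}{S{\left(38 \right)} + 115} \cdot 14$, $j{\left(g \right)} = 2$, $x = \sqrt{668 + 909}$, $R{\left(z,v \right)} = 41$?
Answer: $\frac{223}{702} + \frac{7 \sqrt{1577}}{351} \approx 1.1096$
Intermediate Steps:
$x = \sqrt{1577} \approx 39.711$
$S{\left(s \right)} = 2$
$q = \frac{6}{\frac{223}{117} + \frac{14 \sqrt{1577}}{117}}$ ($q = \frac{6}{-3 + \frac{\sqrt{1577} + 41}{2 + 115} \cdot 14} = \frac{6}{-3 + \frac{41 + \sqrt{1577}}{117} \cdot 14} = \frac{6}{-3 + \left(41 + \sqrt{1577}\right) \frac{1}{117} \cdot 14} = \frac{6}{-3 + \left(\frac{41}{117} + \frac{\sqrt{1577}}{117}\right) 14} = \frac{6}{-3 + \left(\frac{574}{117} + \frac{14 \sqrt{1577}}{117}\right)} = \frac{6}{\frac{223}{117} + \frac{14 \sqrt{1577}}{117}} \approx 0.9012$)
$\frac{1}{q} = \frac{1}{- \frac{12042}{19951} + \frac{756 \sqrt{1577}}{19951}}$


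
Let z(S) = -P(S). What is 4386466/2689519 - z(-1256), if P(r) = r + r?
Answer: -964526466/384217 ≈ -2510.4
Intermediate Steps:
P(r) = 2*r
z(S) = -2*S
4386466/2689519 - z(-1256) = 4386466/2689519 - (-2)*(-1256) = 4386466*(1/2689519) - 1*2512 = 626638/384217 - 2512 = -964526466/384217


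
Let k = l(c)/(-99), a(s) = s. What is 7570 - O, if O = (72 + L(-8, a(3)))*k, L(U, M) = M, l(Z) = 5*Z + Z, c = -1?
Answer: 83220/11 ≈ 7565.5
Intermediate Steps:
l(Z) = 6*Z
k = 2/33 (k = (6*(-1))/(-99) = -6*(-1/99) = 2/33 ≈ 0.060606)
O = 50/11 (O = (72 + 3)*(2/33) = 75*(2/33) = 50/11 ≈ 4.5455)
7570 - O = 7570 - 1*50/11 = 7570 - 50/11 = 83220/11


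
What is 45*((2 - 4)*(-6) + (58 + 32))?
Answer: 4590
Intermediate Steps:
45*((2 - 4)*(-6) + (58 + 32)) = 45*(-2*(-6) + 90) = 45*(12 + 90) = 45*102 = 4590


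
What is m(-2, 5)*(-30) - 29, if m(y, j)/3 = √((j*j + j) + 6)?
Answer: -569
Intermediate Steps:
m(y, j) = 3*√(6 + j + j²) (m(y, j) = 3*√((j*j + j) + 6) = 3*√((j² + j) + 6) = 3*√((j + j²) + 6) = 3*√(6 + j + j²))
m(-2, 5)*(-30) - 29 = (3*√(6 + 5 + 5²))*(-30) - 29 = (3*√(6 + 5 + 25))*(-30) - 29 = (3*√36)*(-30) - 29 = (3*6)*(-30) - 29 = 18*(-30) - 29 = -540 - 29 = -569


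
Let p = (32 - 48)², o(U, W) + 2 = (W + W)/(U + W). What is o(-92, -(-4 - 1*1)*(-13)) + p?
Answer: 40008/157 ≈ 254.83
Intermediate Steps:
o(U, W) = -2 + 2*W/(U + W) (o(U, W) = -2 + (W + W)/(U + W) = -2 + (2*W)/(U + W) = -2 + 2*W/(U + W))
p = 256 (p = (-16)² = 256)
o(-92, -(-4 - 1*1)*(-13)) + p = -2*(-92)/(-92 - (-4 - 1*1)*(-13)) + 256 = -2*(-92)/(-92 - (-4 - 1)*(-13)) + 256 = -2*(-92)/(-92 - 1*(-5)*(-13)) + 256 = -2*(-92)/(-92 + 5*(-13)) + 256 = -2*(-92)/(-92 - 65) + 256 = -2*(-92)/(-157) + 256 = -2*(-92)*(-1/157) + 256 = -184/157 + 256 = 40008/157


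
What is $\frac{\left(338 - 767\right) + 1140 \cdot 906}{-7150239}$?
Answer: $- \frac{344137}{2383413} \approx -0.14439$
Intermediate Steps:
$\frac{\left(338 - 767\right) + 1140 \cdot 906}{-7150239} = \left(-429 + 1032840\right) \left(- \frac{1}{7150239}\right) = 1032411 \left(- \frac{1}{7150239}\right) = - \frac{344137}{2383413}$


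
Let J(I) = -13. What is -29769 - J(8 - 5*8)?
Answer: -29756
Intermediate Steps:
-29769 - J(8 - 5*8) = -29769 - 1*(-13) = -29769 + 13 = -29756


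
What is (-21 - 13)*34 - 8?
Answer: -1164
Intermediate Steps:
(-21 - 13)*34 - 8 = -34*34 - 8 = -1156 - 8 = -1164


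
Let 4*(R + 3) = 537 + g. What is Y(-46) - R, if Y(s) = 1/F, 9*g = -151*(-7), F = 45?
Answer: -14453/90 ≈ -160.59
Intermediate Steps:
g = 1057/9 (g = (-151*(-7))/9 = (⅑)*1057 = 1057/9 ≈ 117.44)
Y(s) = 1/45
R = 2891/18 (R = -3 + (537 + 1057/9)/4 = -3 + (¼)*(5890/9) = -3 + 2945/18 = 2891/18 ≈ 160.61)
Y(-46) - R = 1/45 - 1*2891/18 = 1/45 - 2891/18 = -14453/90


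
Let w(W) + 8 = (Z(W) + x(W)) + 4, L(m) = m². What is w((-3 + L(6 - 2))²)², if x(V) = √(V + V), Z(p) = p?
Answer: 27563 + 4290*√2 ≈ 33630.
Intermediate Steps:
x(V) = √2*√V (x(V) = √(2*V) = √2*√V)
w(W) = -4 + W + √2*√W (w(W) = -8 + ((W + √2*√W) + 4) = -8 + (4 + W + √2*√W) = -4 + W + √2*√W)
w((-3 + L(6 - 2))²)² = (-4 + (-3 + (6 - 2)²)² + √2*√((-3 + (6 - 2)²)²))² = (-4 + (-3 + 4²)² + √2*√((-3 + 4²)²))² = (-4 + (-3 + 16)² + √2*√((-3 + 16)²))² = (-4 + 13² + √2*√(13²))² = (-4 + 169 + √2*√169)² = (-4 + 169 + √2*13)² = (-4 + 169 + 13*√2)² = (165 + 13*√2)²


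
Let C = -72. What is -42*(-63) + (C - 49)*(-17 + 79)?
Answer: -4856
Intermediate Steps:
-42*(-63) + (C - 49)*(-17 + 79) = -42*(-63) + (-72 - 49)*(-17 + 79) = 2646 - 121*62 = 2646 - 7502 = -4856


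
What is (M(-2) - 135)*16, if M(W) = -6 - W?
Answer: -2224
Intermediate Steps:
(M(-2) - 135)*16 = ((-6 - 1*(-2)) - 135)*16 = ((-6 + 2) - 135)*16 = (-4 - 135)*16 = -139*16 = -2224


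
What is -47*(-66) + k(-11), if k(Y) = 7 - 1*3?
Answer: 3106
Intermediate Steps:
k(Y) = 4 (k(Y) = 7 - 3 = 4)
-47*(-66) + k(-11) = -47*(-66) + 4 = 3102 + 4 = 3106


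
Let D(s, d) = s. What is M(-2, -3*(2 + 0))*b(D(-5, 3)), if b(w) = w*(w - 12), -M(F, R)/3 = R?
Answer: 1530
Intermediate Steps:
M(F, R) = -3*R
b(w) = w*(-12 + w)
M(-2, -3*(2 + 0))*b(D(-5, 3)) = (-(-9)*(2 + 0))*(-5*(-12 - 5)) = (-(-9)*2)*(-5*(-17)) = -3*(-6)*85 = 18*85 = 1530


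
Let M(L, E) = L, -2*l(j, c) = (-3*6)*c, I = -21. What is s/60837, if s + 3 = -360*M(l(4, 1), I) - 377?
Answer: -3620/60837 ≈ -0.059503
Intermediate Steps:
l(j, c) = 9*c (l(j, c) = -(-3*6)*c/2 = -(-9)*c = 9*c)
s = -3620 (s = -3 + (-3240 - 377) = -3 - 3617 = -3620)
s/60837 = -3620/60837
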